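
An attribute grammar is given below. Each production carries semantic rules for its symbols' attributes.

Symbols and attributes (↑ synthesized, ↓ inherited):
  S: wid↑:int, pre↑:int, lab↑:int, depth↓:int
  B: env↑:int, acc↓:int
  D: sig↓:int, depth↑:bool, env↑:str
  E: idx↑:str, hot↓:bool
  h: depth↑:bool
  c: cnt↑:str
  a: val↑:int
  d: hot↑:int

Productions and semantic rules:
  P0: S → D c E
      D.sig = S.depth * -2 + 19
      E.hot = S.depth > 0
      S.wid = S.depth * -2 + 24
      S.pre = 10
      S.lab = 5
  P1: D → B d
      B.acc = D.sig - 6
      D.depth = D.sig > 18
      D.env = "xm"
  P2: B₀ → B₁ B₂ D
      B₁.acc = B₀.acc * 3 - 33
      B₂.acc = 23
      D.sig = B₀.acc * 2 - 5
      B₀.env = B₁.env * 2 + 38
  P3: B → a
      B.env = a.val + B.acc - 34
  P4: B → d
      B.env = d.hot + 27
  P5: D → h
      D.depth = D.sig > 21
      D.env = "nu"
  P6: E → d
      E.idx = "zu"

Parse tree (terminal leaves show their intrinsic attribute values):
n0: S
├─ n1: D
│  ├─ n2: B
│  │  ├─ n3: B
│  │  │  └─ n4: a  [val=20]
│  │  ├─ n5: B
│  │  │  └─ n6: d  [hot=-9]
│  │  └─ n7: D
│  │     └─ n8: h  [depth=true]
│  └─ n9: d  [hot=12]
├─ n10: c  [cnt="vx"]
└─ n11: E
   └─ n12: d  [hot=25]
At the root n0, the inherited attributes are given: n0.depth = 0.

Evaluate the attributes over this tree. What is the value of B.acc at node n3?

1. n0.depth = 0  [given at root]
2. n1.sig = 19  [S.depth * -2 + 19]
3. n2.acc = 13  [D.sig - 6]
4. n3.acc = 6  [B₀.acc * 3 - 33]
5. n4.val = 20  [terminal]
6. n3.env = -8  [a.val + B.acc - 34]
7. n5.acc = 23  [23]
8. n6.hot = -9  [terminal]
9. n5.env = 18  [d.hot + 27]
10. n7.sig = 21  [B₀.acc * 2 - 5]
11. n8.depth = true  [terminal]
12. n7.depth = false  [D.sig > 21]
13. n7.env = "nu"  ["nu"]
14. n2.env = 22  [B₁.env * 2 + 38]
15. n9.hot = 12  [terminal]
16. n1.depth = true  [D.sig > 18]
17. n1.env = "xm"  ["xm"]
18. n10.cnt = "vx"  [terminal]
19. n11.hot = false  [S.depth > 0]
20. n12.hot = 25  [terminal]
21. n11.idx = "zu"  ["zu"]
22. n0.wid = 24  [S.depth * -2 + 24]
23. n0.pre = 10  [10]
24. n0.lab = 5  [5]

6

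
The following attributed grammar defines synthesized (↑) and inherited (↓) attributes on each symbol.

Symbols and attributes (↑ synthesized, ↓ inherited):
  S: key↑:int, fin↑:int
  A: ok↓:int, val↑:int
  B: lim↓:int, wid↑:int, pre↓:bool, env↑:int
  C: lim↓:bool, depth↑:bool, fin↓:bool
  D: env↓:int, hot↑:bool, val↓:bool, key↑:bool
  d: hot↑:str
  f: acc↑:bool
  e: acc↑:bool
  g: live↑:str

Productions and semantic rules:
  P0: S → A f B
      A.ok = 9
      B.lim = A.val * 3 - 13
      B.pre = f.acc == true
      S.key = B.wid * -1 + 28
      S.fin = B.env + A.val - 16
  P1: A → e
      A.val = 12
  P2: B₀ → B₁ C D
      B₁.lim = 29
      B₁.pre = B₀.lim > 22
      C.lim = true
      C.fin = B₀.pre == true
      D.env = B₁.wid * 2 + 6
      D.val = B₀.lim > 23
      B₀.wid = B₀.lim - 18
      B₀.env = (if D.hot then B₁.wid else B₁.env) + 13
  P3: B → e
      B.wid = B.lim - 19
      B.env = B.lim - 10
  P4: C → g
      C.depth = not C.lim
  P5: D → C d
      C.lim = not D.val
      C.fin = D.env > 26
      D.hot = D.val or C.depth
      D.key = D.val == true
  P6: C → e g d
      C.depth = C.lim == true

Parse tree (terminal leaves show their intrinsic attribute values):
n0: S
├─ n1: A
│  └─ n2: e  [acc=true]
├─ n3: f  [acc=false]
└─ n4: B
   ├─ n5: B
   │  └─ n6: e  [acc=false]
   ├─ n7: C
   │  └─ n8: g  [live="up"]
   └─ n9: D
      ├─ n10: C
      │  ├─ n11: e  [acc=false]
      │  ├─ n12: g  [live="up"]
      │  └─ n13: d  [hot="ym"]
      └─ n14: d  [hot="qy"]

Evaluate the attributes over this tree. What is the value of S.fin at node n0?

1. n1.ok = 9  [9]
2. n2.acc = true  [terminal]
3. n1.val = 12  [12]
4. n3.acc = false  [terminal]
5. n4.lim = 23  [A.val * 3 - 13]
6. n4.pre = false  [f.acc == true]
7. n5.lim = 29  [29]
8. n5.pre = true  [B₀.lim > 22]
9. n6.acc = false  [terminal]
10. n5.wid = 10  [B.lim - 19]
11. n5.env = 19  [B.lim - 10]
12. n7.lim = true  [true]
13. n7.fin = false  [B₀.pre == true]
14. n8.live = "up"  [terminal]
15. n7.depth = false  [not C.lim]
16. n9.env = 26  [B₁.wid * 2 + 6]
17. n9.val = false  [B₀.lim > 23]
18. n10.lim = true  [not D.val]
19. n10.fin = false  [D.env > 26]
20. n11.acc = false  [terminal]
21. n12.live = "up"  [terminal]
22. n13.hot = "ym"  [terminal]
23. n10.depth = true  [C.lim == true]
24. n14.hot = "qy"  [terminal]
25. n9.hot = true  [D.val or C.depth]
26. n9.key = false  [D.val == true]
27. n4.wid = 5  [B₀.lim - 18]
28. n4.env = 23  [(if D.hot then B₁.wid else B₁.env) + 13]
29. n0.key = 23  [B.wid * -1 + 28]
30. n0.fin = 19  [B.env + A.val - 16]

19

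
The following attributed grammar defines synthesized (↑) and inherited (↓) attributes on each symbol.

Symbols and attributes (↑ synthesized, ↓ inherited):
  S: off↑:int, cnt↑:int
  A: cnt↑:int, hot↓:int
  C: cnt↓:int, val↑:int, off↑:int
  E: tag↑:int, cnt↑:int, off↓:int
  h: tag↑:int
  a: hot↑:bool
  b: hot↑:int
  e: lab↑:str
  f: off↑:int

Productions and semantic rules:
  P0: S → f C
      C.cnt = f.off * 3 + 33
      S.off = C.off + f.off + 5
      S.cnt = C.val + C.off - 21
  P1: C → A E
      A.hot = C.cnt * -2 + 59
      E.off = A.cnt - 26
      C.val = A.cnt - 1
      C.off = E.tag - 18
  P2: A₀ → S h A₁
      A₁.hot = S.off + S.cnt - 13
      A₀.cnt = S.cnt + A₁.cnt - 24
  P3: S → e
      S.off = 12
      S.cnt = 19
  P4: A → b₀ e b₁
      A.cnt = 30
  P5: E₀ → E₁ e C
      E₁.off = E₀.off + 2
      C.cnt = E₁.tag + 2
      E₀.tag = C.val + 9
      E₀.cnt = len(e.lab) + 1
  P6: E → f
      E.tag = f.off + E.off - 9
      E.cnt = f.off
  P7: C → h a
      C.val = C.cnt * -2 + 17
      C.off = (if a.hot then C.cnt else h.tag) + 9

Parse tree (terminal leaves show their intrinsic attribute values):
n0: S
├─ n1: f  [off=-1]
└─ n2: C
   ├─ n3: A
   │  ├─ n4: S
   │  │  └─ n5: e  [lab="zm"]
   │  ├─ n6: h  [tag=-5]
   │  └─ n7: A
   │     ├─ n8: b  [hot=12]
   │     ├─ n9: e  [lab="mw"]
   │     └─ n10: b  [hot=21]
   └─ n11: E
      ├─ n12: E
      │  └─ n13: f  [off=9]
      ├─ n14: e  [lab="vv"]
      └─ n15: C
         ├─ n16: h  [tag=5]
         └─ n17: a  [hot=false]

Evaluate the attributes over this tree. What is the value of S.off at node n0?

6

1. n1.off = -1  [terminal]
2. n2.cnt = 30  [f.off * 3 + 33]
3. n3.hot = -1  [C.cnt * -2 + 59]
4. n5.lab = "zm"  [terminal]
5. n4.off = 12  [12]
6. n4.cnt = 19  [19]
7. n6.tag = -5  [terminal]
8. n7.hot = 18  [S.off + S.cnt - 13]
9. n8.hot = 12  [terminal]
10. n9.lab = "mw"  [terminal]
11. n10.hot = 21  [terminal]
12. n7.cnt = 30  [30]
13. n3.cnt = 25  [S.cnt + A₁.cnt - 24]
14. n11.off = -1  [A.cnt - 26]
15. n12.off = 1  [E₀.off + 2]
16. n13.off = 9  [terminal]
17. n12.tag = 1  [f.off + E.off - 9]
18. n12.cnt = 9  [f.off]
19. n14.lab = "vv"  [terminal]
20. n15.cnt = 3  [E₁.tag + 2]
21. n16.tag = 5  [terminal]
22. n17.hot = false  [terminal]
23. n15.val = 11  [C.cnt * -2 + 17]
24. n15.off = 14  [(if a.hot then C.cnt else h.tag) + 9]
25. n11.tag = 20  [C.val + 9]
26. n11.cnt = 3  [len(e.lab) + 1]
27. n2.val = 24  [A.cnt - 1]
28. n2.off = 2  [E.tag - 18]
29. n0.off = 6  [C.off + f.off + 5]
30. n0.cnt = 5  [C.val + C.off - 21]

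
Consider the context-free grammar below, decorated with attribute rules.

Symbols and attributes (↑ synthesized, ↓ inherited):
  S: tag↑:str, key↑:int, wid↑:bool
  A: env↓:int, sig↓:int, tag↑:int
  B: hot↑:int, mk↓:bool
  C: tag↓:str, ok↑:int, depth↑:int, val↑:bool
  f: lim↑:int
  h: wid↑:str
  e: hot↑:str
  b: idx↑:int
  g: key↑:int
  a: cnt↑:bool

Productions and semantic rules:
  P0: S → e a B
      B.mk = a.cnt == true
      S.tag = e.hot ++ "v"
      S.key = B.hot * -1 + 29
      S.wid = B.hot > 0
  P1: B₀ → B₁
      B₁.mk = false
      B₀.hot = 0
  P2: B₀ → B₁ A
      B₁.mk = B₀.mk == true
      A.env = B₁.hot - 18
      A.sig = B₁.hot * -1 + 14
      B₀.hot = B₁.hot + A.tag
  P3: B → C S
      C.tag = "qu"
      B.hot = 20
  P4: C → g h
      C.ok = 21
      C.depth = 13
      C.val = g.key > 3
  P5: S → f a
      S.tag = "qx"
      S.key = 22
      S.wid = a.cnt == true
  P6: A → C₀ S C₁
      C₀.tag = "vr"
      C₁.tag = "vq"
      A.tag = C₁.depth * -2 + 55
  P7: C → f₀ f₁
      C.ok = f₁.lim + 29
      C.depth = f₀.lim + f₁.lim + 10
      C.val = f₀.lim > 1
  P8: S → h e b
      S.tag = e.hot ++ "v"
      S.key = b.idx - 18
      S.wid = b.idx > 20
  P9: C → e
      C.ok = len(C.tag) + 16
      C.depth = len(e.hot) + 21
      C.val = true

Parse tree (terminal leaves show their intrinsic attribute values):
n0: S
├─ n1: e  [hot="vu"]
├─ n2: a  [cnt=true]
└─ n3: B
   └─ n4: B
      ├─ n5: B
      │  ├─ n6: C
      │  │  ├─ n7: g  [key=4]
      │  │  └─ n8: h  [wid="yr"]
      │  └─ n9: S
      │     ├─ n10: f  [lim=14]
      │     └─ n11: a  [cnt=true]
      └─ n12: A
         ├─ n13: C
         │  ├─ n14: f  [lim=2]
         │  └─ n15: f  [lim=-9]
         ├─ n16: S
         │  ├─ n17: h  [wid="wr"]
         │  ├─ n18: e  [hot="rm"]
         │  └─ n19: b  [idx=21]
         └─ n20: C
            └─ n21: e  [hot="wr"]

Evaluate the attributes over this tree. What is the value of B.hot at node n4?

29

1. n1.hot = "vu"  [terminal]
2. n2.cnt = true  [terminal]
3. n3.mk = true  [a.cnt == true]
4. n4.mk = false  [false]
5. n5.mk = false  [B₀.mk == true]
6. n6.tag = "qu"  ["qu"]
7. n7.key = 4  [terminal]
8. n8.wid = "yr"  [terminal]
9. n6.ok = 21  [21]
10. n6.depth = 13  [13]
11. n6.val = true  [g.key > 3]
12. n10.lim = 14  [terminal]
13. n11.cnt = true  [terminal]
14. n9.tag = "qx"  ["qx"]
15. n9.key = 22  [22]
16. n9.wid = true  [a.cnt == true]
17. n5.hot = 20  [20]
18. n12.env = 2  [B₁.hot - 18]
19. n12.sig = -6  [B₁.hot * -1 + 14]
20. n13.tag = "vr"  ["vr"]
21. n14.lim = 2  [terminal]
22. n15.lim = -9  [terminal]
23. n13.ok = 20  [f₁.lim + 29]
24. n13.depth = 3  [f₀.lim + f₁.lim + 10]
25. n13.val = true  [f₀.lim > 1]
26. n17.wid = "wr"  [terminal]
27. n18.hot = "rm"  [terminal]
28. n19.idx = 21  [terminal]
29. n16.tag = "rmv"  [e.hot ++ "v"]
30. n16.key = 3  [b.idx - 18]
31. n16.wid = true  [b.idx > 20]
32. n20.tag = "vq"  ["vq"]
33. n21.hot = "wr"  [terminal]
34. n20.ok = 18  [len(C.tag) + 16]
35. n20.depth = 23  [len(e.hot) + 21]
36. n20.val = true  [true]
37. n12.tag = 9  [C₁.depth * -2 + 55]
38. n4.hot = 29  [B₁.hot + A.tag]
39. n3.hot = 0  [0]
40. n0.tag = "vuv"  [e.hot ++ "v"]
41. n0.key = 29  [B.hot * -1 + 29]
42. n0.wid = false  [B.hot > 0]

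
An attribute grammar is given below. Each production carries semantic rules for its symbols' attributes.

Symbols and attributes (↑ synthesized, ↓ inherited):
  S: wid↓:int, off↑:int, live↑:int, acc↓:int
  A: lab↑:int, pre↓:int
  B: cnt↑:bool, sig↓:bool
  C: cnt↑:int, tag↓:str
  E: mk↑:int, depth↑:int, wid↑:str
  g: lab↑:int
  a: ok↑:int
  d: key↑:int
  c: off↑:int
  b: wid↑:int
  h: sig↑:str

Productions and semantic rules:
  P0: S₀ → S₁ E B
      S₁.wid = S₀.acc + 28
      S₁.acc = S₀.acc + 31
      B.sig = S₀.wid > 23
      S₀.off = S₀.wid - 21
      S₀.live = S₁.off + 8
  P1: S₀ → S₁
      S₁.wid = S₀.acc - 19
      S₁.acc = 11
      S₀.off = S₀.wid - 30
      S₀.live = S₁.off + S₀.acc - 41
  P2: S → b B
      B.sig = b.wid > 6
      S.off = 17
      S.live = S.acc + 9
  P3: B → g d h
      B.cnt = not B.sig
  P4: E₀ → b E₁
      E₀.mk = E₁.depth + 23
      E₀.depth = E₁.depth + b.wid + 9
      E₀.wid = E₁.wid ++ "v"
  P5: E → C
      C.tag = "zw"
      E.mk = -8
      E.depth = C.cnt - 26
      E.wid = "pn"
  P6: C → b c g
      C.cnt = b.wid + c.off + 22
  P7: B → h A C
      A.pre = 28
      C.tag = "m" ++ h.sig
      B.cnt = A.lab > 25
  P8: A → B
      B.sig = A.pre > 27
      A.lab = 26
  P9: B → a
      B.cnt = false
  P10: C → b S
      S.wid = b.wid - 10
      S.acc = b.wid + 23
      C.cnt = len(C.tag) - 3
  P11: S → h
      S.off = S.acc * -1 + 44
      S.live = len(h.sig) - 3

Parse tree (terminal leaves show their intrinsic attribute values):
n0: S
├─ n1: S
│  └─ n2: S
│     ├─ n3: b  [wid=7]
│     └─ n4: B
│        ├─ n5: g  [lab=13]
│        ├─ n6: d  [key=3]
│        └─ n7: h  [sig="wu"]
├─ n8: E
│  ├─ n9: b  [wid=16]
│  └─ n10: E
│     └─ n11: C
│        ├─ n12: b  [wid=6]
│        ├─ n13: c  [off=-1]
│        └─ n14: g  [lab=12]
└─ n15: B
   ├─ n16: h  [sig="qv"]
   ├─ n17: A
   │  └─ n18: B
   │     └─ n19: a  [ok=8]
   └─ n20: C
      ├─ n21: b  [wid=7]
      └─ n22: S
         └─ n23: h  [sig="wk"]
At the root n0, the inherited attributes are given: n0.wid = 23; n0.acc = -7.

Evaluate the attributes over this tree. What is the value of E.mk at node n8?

24

1. n0.wid = 23  [given at root]
2. n0.acc = -7  [given at root]
3. n1.wid = 21  [S₀.acc + 28]
4. n1.acc = 24  [S₀.acc + 31]
5. n2.wid = 5  [S₀.acc - 19]
6. n2.acc = 11  [11]
7. n3.wid = 7  [terminal]
8. n4.sig = true  [b.wid > 6]
9. n5.lab = 13  [terminal]
10. n6.key = 3  [terminal]
11. n7.sig = "wu"  [terminal]
12. n4.cnt = false  [not B.sig]
13. n2.off = 17  [17]
14. n2.live = 20  [S.acc + 9]
15. n1.off = -9  [S₀.wid - 30]
16. n1.live = 0  [S₁.off + S₀.acc - 41]
17. n9.wid = 16  [terminal]
18. n11.tag = "zw"  ["zw"]
19. n12.wid = 6  [terminal]
20. n13.off = -1  [terminal]
21. n14.lab = 12  [terminal]
22. n11.cnt = 27  [b.wid + c.off + 22]
23. n10.mk = -8  [-8]
24. n10.depth = 1  [C.cnt - 26]
25. n10.wid = "pn"  ["pn"]
26. n8.mk = 24  [E₁.depth + 23]
27. n8.depth = 26  [E₁.depth + b.wid + 9]
28. n8.wid = "pnv"  [E₁.wid ++ "v"]
29. n15.sig = false  [S₀.wid > 23]
30. n16.sig = "qv"  [terminal]
31. n17.pre = 28  [28]
32. n18.sig = true  [A.pre > 27]
33. n19.ok = 8  [terminal]
34. n18.cnt = false  [false]
35. n17.lab = 26  [26]
36. n20.tag = "mqv"  ["m" ++ h.sig]
37. n21.wid = 7  [terminal]
38. n22.wid = -3  [b.wid - 10]
39. n22.acc = 30  [b.wid + 23]
40. n23.sig = "wk"  [terminal]
41. n22.off = 14  [S.acc * -1 + 44]
42. n22.live = -1  [len(h.sig) - 3]
43. n20.cnt = 0  [len(C.tag) - 3]
44. n15.cnt = true  [A.lab > 25]
45. n0.off = 2  [S₀.wid - 21]
46. n0.live = -1  [S₁.off + 8]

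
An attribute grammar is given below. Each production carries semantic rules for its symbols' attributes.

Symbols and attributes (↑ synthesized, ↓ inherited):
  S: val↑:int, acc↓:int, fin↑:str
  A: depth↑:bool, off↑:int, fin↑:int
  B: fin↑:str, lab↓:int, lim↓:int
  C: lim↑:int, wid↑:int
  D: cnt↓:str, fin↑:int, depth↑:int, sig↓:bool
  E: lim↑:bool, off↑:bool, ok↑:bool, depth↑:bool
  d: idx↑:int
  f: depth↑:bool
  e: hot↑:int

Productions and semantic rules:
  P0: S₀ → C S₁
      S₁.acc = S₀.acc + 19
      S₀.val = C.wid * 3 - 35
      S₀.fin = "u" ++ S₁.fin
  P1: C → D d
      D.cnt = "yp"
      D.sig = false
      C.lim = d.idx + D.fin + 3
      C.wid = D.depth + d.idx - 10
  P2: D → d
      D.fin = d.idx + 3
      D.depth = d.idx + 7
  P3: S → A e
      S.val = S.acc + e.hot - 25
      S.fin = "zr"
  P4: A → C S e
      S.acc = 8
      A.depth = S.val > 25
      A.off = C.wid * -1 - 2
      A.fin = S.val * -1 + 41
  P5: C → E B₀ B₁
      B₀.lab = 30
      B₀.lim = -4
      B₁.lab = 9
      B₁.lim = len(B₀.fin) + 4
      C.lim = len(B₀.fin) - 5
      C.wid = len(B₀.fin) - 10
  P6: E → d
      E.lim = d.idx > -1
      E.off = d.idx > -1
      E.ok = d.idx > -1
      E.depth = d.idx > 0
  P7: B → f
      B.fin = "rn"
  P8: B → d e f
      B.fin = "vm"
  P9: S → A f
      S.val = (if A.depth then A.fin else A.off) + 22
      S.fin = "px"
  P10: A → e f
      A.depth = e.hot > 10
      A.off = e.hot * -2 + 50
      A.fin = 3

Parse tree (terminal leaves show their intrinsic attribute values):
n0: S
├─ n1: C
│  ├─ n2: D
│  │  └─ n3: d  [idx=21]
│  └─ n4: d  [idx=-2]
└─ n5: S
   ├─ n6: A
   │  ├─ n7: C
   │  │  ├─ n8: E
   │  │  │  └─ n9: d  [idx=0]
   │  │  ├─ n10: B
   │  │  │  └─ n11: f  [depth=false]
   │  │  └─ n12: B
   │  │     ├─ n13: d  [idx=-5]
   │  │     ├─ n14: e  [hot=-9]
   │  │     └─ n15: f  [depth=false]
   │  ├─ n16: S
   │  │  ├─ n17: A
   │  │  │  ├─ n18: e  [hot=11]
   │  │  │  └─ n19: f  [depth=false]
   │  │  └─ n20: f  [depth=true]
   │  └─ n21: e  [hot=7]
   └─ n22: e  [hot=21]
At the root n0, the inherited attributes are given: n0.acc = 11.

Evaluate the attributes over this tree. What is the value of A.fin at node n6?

1. n0.acc = 11  [given at root]
2. n2.cnt = "yp"  ["yp"]
3. n2.sig = false  [false]
4. n3.idx = 21  [terminal]
5. n2.fin = 24  [d.idx + 3]
6. n2.depth = 28  [d.idx + 7]
7. n4.idx = -2  [terminal]
8. n1.lim = 25  [d.idx + D.fin + 3]
9. n1.wid = 16  [D.depth + d.idx - 10]
10. n5.acc = 30  [S₀.acc + 19]
11. n9.idx = 0  [terminal]
12. n8.lim = true  [d.idx > -1]
13. n8.off = true  [d.idx > -1]
14. n8.ok = true  [d.idx > -1]
15. n8.depth = false  [d.idx > 0]
16. n10.lab = 30  [30]
17. n10.lim = -4  [-4]
18. n11.depth = false  [terminal]
19. n10.fin = "rn"  ["rn"]
20. n12.lab = 9  [9]
21. n12.lim = 6  [len(B₀.fin) + 4]
22. n13.idx = -5  [terminal]
23. n14.hot = -9  [terminal]
24. n15.depth = false  [terminal]
25. n12.fin = "vm"  ["vm"]
26. n7.lim = -3  [len(B₀.fin) - 5]
27. n7.wid = -8  [len(B₀.fin) - 10]
28. n16.acc = 8  [8]
29. n18.hot = 11  [terminal]
30. n19.depth = false  [terminal]
31. n17.depth = true  [e.hot > 10]
32. n17.off = 28  [e.hot * -2 + 50]
33. n17.fin = 3  [3]
34. n20.depth = true  [terminal]
35. n16.val = 25  [(if A.depth then A.fin else A.off) + 22]
36. n16.fin = "px"  ["px"]
37. n21.hot = 7  [terminal]
38. n6.depth = false  [S.val > 25]
39. n6.off = 6  [C.wid * -1 - 2]
40. n6.fin = 16  [S.val * -1 + 41]
41. n22.hot = 21  [terminal]
42. n5.val = 26  [S.acc + e.hot - 25]
43. n5.fin = "zr"  ["zr"]
44. n0.val = 13  [C.wid * 3 - 35]
45. n0.fin = "uzr"  ["u" ++ S₁.fin]

16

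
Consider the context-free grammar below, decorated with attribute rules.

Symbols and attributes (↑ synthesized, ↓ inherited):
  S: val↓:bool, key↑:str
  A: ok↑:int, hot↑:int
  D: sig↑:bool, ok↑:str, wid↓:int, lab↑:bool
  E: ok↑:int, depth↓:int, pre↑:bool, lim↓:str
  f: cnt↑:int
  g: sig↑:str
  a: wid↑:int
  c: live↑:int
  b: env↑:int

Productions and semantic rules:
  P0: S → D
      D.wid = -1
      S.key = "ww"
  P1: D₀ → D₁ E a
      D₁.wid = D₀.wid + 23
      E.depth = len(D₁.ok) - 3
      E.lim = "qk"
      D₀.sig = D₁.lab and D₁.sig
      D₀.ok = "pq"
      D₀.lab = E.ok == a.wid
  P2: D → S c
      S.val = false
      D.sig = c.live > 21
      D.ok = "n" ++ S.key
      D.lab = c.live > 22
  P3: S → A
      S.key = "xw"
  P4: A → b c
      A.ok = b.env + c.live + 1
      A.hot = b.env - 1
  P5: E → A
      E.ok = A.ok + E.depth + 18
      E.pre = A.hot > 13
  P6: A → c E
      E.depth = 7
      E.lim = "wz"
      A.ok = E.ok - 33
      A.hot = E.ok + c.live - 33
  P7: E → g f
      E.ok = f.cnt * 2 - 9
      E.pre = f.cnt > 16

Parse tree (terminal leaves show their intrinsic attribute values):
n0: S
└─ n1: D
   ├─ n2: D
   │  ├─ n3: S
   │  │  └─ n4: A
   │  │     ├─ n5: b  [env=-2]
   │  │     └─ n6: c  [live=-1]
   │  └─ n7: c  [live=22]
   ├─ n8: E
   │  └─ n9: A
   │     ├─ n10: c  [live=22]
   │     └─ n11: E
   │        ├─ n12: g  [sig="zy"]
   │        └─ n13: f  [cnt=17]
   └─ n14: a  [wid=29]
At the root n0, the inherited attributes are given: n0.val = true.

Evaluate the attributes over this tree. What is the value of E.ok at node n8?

10

1. n0.val = true  [given at root]
2. n1.wid = -1  [-1]
3. n2.wid = 22  [D₀.wid + 23]
4. n3.val = false  [false]
5. n5.env = -2  [terminal]
6. n6.live = -1  [terminal]
7. n4.ok = -2  [b.env + c.live + 1]
8. n4.hot = -3  [b.env - 1]
9. n3.key = "xw"  ["xw"]
10. n7.live = 22  [terminal]
11. n2.sig = true  [c.live > 21]
12. n2.ok = "nxw"  ["n" ++ S.key]
13. n2.lab = false  [c.live > 22]
14. n8.depth = 0  [len(D₁.ok) - 3]
15. n8.lim = "qk"  ["qk"]
16. n10.live = 22  [terminal]
17. n11.depth = 7  [7]
18. n11.lim = "wz"  ["wz"]
19. n12.sig = "zy"  [terminal]
20. n13.cnt = 17  [terminal]
21. n11.ok = 25  [f.cnt * 2 - 9]
22. n11.pre = true  [f.cnt > 16]
23. n9.ok = -8  [E.ok - 33]
24. n9.hot = 14  [E.ok + c.live - 33]
25. n8.ok = 10  [A.ok + E.depth + 18]
26. n8.pre = true  [A.hot > 13]
27. n14.wid = 29  [terminal]
28. n1.sig = false  [D₁.lab and D₁.sig]
29. n1.ok = "pq"  ["pq"]
30. n1.lab = false  [E.ok == a.wid]
31. n0.key = "ww"  ["ww"]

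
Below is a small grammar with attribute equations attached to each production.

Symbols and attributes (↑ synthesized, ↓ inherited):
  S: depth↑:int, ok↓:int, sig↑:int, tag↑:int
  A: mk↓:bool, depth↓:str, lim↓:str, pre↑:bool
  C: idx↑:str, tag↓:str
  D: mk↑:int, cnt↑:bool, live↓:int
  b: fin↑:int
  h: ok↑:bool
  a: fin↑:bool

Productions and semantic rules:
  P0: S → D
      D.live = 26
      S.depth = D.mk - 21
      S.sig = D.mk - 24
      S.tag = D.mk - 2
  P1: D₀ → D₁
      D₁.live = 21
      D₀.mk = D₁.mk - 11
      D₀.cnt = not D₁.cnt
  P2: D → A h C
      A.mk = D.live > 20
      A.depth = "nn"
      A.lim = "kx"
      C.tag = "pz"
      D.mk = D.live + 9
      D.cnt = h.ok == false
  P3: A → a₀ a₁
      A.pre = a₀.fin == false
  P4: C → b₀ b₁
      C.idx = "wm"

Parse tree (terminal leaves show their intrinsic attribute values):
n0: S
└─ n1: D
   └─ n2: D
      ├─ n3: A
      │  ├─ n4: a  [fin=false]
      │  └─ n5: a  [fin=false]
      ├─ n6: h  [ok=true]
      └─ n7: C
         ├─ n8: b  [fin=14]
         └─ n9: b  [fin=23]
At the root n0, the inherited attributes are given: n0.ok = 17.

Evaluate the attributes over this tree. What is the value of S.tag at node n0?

1. n0.ok = 17  [given at root]
2. n1.live = 26  [26]
3. n2.live = 21  [21]
4. n3.mk = true  [D.live > 20]
5. n3.depth = "nn"  ["nn"]
6. n3.lim = "kx"  ["kx"]
7. n4.fin = false  [terminal]
8. n5.fin = false  [terminal]
9. n3.pre = true  [a₀.fin == false]
10. n6.ok = true  [terminal]
11. n7.tag = "pz"  ["pz"]
12. n8.fin = 14  [terminal]
13. n9.fin = 23  [terminal]
14. n7.idx = "wm"  ["wm"]
15. n2.mk = 30  [D.live + 9]
16. n2.cnt = false  [h.ok == false]
17. n1.mk = 19  [D₁.mk - 11]
18. n1.cnt = true  [not D₁.cnt]
19. n0.depth = -2  [D.mk - 21]
20. n0.sig = -5  [D.mk - 24]
21. n0.tag = 17  [D.mk - 2]

17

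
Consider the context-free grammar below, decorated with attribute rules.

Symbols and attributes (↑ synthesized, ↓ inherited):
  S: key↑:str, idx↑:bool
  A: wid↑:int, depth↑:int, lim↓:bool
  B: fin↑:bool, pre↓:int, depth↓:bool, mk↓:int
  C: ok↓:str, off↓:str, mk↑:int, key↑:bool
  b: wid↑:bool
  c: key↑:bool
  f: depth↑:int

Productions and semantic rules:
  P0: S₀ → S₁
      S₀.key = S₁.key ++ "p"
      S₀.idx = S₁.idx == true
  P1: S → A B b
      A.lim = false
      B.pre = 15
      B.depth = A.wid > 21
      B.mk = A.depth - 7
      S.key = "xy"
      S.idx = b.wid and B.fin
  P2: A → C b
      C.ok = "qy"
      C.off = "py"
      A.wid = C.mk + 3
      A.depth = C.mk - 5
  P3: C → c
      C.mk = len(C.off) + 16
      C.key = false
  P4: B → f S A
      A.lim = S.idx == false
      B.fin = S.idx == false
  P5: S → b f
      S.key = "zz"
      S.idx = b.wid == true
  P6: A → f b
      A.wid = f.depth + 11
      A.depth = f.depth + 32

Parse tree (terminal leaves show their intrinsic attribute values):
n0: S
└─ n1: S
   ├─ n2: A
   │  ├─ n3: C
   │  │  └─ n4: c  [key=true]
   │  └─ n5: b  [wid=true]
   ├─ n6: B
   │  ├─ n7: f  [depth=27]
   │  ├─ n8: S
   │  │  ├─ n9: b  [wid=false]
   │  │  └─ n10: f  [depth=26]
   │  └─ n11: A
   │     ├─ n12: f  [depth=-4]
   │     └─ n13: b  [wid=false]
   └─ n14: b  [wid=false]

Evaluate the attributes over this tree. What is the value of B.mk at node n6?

1. n2.lim = false  [false]
2. n3.ok = "qy"  ["qy"]
3. n3.off = "py"  ["py"]
4. n4.key = true  [terminal]
5. n3.mk = 18  [len(C.off) + 16]
6. n3.key = false  [false]
7. n5.wid = true  [terminal]
8. n2.wid = 21  [C.mk + 3]
9. n2.depth = 13  [C.mk - 5]
10. n6.pre = 15  [15]
11. n6.depth = false  [A.wid > 21]
12. n6.mk = 6  [A.depth - 7]
13. n7.depth = 27  [terminal]
14. n9.wid = false  [terminal]
15. n10.depth = 26  [terminal]
16. n8.key = "zz"  ["zz"]
17. n8.idx = false  [b.wid == true]
18. n11.lim = true  [S.idx == false]
19. n12.depth = -4  [terminal]
20. n13.wid = false  [terminal]
21. n11.wid = 7  [f.depth + 11]
22. n11.depth = 28  [f.depth + 32]
23. n6.fin = true  [S.idx == false]
24. n14.wid = false  [terminal]
25. n1.key = "xy"  ["xy"]
26. n1.idx = false  [b.wid and B.fin]
27. n0.key = "xyp"  [S₁.key ++ "p"]
28. n0.idx = false  [S₁.idx == true]

6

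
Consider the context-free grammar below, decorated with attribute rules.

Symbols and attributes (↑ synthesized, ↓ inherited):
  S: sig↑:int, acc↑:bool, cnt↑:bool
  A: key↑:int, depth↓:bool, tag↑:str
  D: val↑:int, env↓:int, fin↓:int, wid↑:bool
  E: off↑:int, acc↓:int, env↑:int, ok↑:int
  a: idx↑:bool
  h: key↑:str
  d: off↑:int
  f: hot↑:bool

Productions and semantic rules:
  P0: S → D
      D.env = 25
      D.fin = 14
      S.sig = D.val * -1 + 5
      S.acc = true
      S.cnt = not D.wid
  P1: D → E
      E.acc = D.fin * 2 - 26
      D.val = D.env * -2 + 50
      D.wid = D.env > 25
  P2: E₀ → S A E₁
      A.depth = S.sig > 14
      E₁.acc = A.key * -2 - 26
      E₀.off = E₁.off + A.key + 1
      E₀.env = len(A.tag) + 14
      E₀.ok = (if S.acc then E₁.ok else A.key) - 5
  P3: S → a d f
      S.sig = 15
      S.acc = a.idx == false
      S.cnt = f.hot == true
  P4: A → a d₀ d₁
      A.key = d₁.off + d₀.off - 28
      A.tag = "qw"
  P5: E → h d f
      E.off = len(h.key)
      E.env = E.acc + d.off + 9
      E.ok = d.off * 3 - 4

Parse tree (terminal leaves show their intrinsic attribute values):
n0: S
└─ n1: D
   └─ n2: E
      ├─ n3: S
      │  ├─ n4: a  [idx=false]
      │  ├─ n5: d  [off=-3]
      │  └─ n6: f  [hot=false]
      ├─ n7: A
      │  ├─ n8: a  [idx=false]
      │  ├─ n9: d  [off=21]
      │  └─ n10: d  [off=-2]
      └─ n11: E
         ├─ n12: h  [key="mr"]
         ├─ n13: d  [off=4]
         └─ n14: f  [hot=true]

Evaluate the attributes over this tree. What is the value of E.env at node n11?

5

1. n1.env = 25  [25]
2. n1.fin = 14  [14]
3. n2.acc = 2  [D.fin * 2 - 26]
4. n4.idx = false  [terminal]
5. n5.off = -3  [terminal]
6. n6.hot = false  [terminal]
7. n3.sig = 15  [15]
8. n3.acc = true  [a.idx == false]
9. n3.cnt = false  [f.hot == true]
10. n7.depth = true  [S.sig > 14]
11. n8.idx = false  [terminal]
12. n9.off = 21  [terminal]
13. n10.off = -2  [terminal]
14. n7.key = -9  [d₁.off + d₀.off - 28]
15. n7.tag = "qw"  ["qw"]
16. n11.acc = -8  [A.key * -2 - 26]
17. n12.key = "mr"  [terminal]
18. n13.off = 4  [terminal]
19. n14.hot = true  [terminal]
20. n11.off = 2  [len(h.key)]
21. n11.env = 5  [E.acc + d.off + 9]
22. n11.ok = 8  [d.off * 3 - 4]
23. n2.off = -6  [E₁.off + A.key + 1]
24. n2.env = 16  [len(A.tag) + 14]
25. n2.ok = 3  [(if S.acc then E₁.ok else A.key) - 5]
26. n1.val = 0  [D.env * -2 + 50]
27. n1.wid = false  [D.env > 25]
28. n0.sig = 5  [D.val * -1 + 5]
29. n0.acc = true  [true]
30. n0.cnt = true  [not D.wid]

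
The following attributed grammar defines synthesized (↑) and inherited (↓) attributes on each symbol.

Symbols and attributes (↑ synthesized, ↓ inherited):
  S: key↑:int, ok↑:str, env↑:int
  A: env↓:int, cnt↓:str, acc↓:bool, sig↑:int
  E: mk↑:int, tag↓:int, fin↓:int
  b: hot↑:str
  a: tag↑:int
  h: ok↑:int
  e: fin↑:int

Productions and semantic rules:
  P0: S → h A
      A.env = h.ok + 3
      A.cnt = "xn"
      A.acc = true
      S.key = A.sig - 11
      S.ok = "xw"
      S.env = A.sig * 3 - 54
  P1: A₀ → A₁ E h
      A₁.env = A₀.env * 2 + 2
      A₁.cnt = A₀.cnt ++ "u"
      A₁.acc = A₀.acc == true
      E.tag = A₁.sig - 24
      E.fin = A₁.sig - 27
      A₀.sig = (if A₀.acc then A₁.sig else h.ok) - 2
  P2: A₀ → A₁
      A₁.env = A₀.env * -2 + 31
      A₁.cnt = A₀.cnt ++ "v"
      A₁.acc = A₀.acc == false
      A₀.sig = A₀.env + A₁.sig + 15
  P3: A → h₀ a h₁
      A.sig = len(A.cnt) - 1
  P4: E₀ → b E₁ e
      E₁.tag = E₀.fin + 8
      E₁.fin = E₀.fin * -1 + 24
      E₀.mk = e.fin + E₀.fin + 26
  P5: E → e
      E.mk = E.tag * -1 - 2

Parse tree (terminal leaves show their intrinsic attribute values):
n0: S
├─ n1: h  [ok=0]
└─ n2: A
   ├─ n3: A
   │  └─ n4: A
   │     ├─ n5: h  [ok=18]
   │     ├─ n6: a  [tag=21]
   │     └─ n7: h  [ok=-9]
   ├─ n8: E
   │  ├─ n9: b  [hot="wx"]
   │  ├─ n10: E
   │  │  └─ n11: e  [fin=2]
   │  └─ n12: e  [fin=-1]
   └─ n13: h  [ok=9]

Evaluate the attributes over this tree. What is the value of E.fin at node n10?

25

1. n1.ok = 0  [terminal]
2. n2.env = 3  [h.ok + 3]
3. n2.cnt = "xn"  ["xn"]
4. n2.acc = true  [true]
5. n3.env = 8  [A₀.env * 2 + 2]
6. n3.cnt = "xnu"  [A₀.cnt ++ "u"]
7. n3.acc = true  [A₀.acc == true]
8. n4.env = 15  [A₀.env * -2 + 31]
9. n4.cnt = "xnuv"  [A₀.cnt ++ "v"]
10. n4.acc = false  [A₀.acc == false]
11. n5.ok = 18  [terminal]
12. n6.tag = 21  [terminal]
13. n7.ok = -9  [terminal]
14. n4.sig = 3  [len(A.cnt) - 1]
15. n3.sig = 26  [A₀.env + A₁.sig + 15]
16. n8.tag = 2  [A₁.sig - 24]
17. n8.fin = -1  [A₁.sig - 27]
18. n9.hot = "wx"  [terminal]
19. n10.tag = 7  [E₀.fin + 8]
20. n10.fin = 25  [E₀.fin * -1 + 24]
21. n11.fin = 2  [terminal]
22. n10.mk = -9  [E.tag * -1 - 2]
23. n12.fin = -1  [terminal]
24. n8.mk = 24  [e.fin + E₀.fin + 26]
25. n13.ok = 9  [terminal]
26. n2.sig = 24  [(if A₀.acc then A₁.sig else h.ok) - 2]
27. n0.key = 13  [A.sig - 11]
28. n0.ok = "xw"  ["xw"]
29. n0.env = 18  [A.sig * 3 - 54]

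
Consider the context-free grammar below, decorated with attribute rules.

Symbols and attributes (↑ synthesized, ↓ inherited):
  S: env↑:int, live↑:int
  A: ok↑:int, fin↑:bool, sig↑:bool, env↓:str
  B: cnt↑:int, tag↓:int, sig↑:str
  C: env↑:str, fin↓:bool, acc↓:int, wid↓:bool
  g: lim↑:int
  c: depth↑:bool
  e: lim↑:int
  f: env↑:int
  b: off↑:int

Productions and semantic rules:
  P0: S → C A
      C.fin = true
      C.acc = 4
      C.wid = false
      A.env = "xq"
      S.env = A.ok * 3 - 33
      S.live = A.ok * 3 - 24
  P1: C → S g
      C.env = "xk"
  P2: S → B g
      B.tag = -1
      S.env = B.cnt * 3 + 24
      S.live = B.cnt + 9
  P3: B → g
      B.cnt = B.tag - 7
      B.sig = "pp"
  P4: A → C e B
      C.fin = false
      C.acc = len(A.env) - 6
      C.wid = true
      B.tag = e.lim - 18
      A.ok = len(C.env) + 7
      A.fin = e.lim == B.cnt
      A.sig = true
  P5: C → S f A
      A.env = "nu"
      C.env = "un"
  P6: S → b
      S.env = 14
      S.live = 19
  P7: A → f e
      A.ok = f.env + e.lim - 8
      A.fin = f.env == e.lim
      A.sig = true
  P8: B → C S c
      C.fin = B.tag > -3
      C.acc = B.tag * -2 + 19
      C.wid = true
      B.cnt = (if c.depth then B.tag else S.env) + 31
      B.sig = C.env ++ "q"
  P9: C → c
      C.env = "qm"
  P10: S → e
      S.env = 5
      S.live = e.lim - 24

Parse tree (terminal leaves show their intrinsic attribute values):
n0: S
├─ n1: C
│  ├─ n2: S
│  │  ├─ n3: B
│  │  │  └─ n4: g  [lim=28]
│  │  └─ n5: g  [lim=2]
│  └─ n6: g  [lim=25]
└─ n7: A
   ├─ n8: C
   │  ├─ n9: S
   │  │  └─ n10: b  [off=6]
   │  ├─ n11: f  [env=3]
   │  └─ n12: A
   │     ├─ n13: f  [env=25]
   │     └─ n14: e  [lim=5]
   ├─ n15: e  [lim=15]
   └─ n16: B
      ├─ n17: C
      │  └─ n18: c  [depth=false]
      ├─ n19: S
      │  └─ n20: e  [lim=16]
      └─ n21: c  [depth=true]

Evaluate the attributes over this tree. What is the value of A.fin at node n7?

false

1. n1.fin = true  [true]
2. n1.acc = 4  [4]
3. n1.wid = false  [false]
4. n3.tag = -1  [-1]
5. n4.lim = 28  [terminal]
6. n3.cnt = -8  [B.tag - 7]
7. n3.sig = "pp"  ["pp"]
8. n5.lim = 2  [terminal]
9. n2.env = 0  [B.cnt * 3 + 24]
10. n2.live = 1  [B.cnt + 9]
11. n6.lim = 25  [terminal]
12. n1.env = "xk"  ["xk"]
13. n7.env = "xq"  ["xq"]
14. n8.fin = false  [false]
15. n8.acc = -4  [len(A.env) - 6]
16. n8.wid = true  [true]
17. n10.off = 6  [terminal]
18. n9.env = 14  [14]
19. n9.live = 19  [19]
20. n11.env = 3  [terminal]
21. n12.env = "nu"  ["nu"]
22. n13.env = 25  [terminal]
23. n14.lim = 5  [terminal]
24. n12.ok = 22  [f.env + e.lim - 8]
25. n12.fin = false  [f.env == e.lim]
26. n12.sig = true  [true]
27. n8.env = "un"  ["un"]
28. n15.lim = 15  [terminal]
29. n16.tag = -3  [e.lim - 18]
30. n17.fin = false  [B.tag > -3]
31. n17.acc = 25  [B.tag * -2 + 19]
32. n17.wid = true  [true]
33. n18.depth = false  [terminal]
34. n17.env = "qm"  ["qm"]
35. n20.lim = 16  [terminal]
36. n19.env = 5  [5]
37. n19.live = -8  [e.lim - 24]
38. n21.depth = true  [terminal]
39. n16.cnt = 28  [(if c.depth then B.tag else S.env) + 31]
40. n16.sig = "qmq"  [C.env ++ "q"]
41. n7.ok = 9  [len(C.env) + 7]
42. n7.fin = false  [e.lim == B.cnt]
43. n7.sig = true  [true]
44. n0.env = -6  [A.ok * 3 - 33]
45. n0.live = 3  [A.ok * 3 - 24]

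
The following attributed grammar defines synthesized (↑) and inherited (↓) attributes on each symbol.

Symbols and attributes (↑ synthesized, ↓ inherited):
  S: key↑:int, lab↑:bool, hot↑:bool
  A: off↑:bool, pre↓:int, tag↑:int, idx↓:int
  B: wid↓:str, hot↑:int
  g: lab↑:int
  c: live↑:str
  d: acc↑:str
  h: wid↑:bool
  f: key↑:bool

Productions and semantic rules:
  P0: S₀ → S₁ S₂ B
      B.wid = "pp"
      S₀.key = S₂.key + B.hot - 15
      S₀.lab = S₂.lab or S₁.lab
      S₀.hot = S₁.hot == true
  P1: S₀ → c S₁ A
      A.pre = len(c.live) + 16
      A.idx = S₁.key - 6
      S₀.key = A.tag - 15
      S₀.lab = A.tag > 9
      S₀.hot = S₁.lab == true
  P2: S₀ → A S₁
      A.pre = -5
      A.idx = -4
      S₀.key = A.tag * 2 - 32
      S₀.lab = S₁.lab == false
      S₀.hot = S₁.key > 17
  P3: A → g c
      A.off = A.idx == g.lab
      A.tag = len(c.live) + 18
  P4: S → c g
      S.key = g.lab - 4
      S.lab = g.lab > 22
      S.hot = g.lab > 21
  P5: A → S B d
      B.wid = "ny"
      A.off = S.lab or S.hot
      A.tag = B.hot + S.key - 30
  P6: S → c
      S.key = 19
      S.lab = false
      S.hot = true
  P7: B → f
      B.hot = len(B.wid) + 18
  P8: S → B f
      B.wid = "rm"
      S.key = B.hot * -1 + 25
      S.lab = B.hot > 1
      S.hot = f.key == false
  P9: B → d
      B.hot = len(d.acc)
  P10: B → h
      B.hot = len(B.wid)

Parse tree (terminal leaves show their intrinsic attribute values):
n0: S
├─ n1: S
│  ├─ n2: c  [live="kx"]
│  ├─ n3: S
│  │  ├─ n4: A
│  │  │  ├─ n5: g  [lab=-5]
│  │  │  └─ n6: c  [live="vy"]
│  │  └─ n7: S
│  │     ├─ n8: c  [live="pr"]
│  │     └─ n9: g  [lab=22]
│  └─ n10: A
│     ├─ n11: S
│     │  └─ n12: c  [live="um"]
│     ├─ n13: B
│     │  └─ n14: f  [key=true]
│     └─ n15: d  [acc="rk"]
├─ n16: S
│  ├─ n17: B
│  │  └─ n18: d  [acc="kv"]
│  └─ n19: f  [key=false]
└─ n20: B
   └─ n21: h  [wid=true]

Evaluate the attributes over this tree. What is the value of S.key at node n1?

-6

1. n2.live = "kx"  [terminal]
2. n4.pre = -5  [-5]
3. n4.idx = -4  [-4]
4. n5.lab = -5  [terminal]
5. n6.live = "vy"  [terminal]
6. n4.off = false  [A.idx == g.lab]
7. n4.tag = 20  [len(c.live) + 18]
8. n8.live = "pr"  [terminal]
9. n9.lab = 22  [terminal]
10. n7.key = 18  [g.lab - 4]
11. n7.lab = false  [g.lab > 22]
12. n7.hot = true  [g.lab > 21]
13. n3.key = 8  [A.tag * 2 - 32]
14. n3.lab = true  [S₁.lab == false]
15. n3.hot = true  [S₁.key > 17]
16. n10.pre = 18  [len(c.live) + 16]
17. n10.idx = 2  [S₁.key - 6]
18. n12.live = "um"  [terminal]
19. n11.key = 19  [19]
20. n11.lab = false  [false]
21. n11.hot = true  [true]
22. n13.wid = "ny"  ["ny"]
23. n14.key = true  [terminal]
24. n13.hot = 20  [len(B.wid) + 18]
25. n15.acc = "rk"  [terminal]
26. n10.off = true  [S.lab or S.hot]
27. n10.tag = 9  [B.hot + S.key - 30]
28. n1.key = -6  [A.tag - 15]
29. n1.lab = false  [A.tag > 9]
30. n1.hot = true  [S₁.lab == true]
31. n17.wid = "rm"  ["rm"]
32. n18.acc = "kv"  [terminal]
33. n17.hot = 2  [len(d.acc)]
34. n19.key = false  [terminal]
35. n16.key = 23  [B.hot * -1 + 25]
36. n16.lab = true  [B.hot > 1]
37. n16.hot = true  [f.key == false]
38. n20.wid = "pp"  ["pp"]
39. n21.wid = true  [terminal]
40. n20.hot = 2  [len(B.wid)]
41. n0.key = 10  [S₂.key + B.hot - 15]
42. n0.lab = true  [S₂.lab or S₁.lab]
43. n0.hot = true  [S₁.hot == true]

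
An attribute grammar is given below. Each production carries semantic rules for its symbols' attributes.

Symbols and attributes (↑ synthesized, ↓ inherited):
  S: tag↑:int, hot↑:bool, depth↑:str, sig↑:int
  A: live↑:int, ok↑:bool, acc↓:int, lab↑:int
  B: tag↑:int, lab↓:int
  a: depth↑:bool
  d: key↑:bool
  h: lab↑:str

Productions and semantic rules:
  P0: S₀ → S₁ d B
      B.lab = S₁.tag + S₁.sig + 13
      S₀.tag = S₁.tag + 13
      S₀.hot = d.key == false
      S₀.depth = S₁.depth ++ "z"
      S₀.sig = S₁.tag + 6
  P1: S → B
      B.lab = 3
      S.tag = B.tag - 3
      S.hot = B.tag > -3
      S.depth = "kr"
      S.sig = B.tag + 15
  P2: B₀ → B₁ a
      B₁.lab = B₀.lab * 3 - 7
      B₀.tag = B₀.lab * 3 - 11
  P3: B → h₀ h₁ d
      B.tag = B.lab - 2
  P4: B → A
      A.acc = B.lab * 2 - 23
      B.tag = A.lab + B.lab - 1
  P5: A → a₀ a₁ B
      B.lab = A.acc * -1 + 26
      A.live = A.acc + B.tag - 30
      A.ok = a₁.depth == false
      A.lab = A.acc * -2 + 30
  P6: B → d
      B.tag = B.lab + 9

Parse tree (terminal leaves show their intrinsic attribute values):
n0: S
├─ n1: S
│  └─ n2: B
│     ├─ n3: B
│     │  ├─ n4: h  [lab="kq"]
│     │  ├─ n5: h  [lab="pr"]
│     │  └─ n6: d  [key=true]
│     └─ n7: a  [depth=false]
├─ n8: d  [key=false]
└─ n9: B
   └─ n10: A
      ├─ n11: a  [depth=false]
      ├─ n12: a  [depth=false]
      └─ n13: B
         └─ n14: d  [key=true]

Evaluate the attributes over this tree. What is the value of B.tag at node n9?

12

1. n2.lab = 3  [3]
2. n3.lab = 2  [B₀.lab * 3 - 7]
3. n4.lab = "kq"  [terminal]
4. n5.lab = "pr"  [terminal]
5. n6.key = true  [terminal]
6. n3.tag = 0  [B.lab - 2]
7. n7.depth = false  [terminal]
8. n2.tag = -2  [B₀.lab * 3 - 11]
9. n1.tag = -5  [B.tag - 3]
10. n1.hot = true  [B.tag > -3]
11. n1.depth = "kr"  ["kr"]
12. n1.sig = 13  [B.tag + 15]
13. n8.key = false  [terminal]
14. n9.lab = 21  [S₁.tag + S₁.sig + 13]
15. n10.acc = 19  [B.lab * 2 - 23]
16. n11.depth = false  [terminal]
17. n12.depth = false  [terminal]
18. n13.lab = 7  [A.acc * -1 + 26]
19. n14.key = true  [terminal]
20. n13.tag = 16  [B.lab + 9]
21. n10.live = 5  [A.acc + B.tag - 30]
22. n10.ok = true  [a₁.depth == false]
23. n10.lab = -8  [A.acc * -2 + 30]
24. n9.tag = 12  [A.lab + B.lab - 1]
25. n0.tag = 8  [S₁.tag + 13]
26. n0.hot = true  [d.key == false]
27. n0.depth = "krz"  [S₁.depth ++ "z"]
28. n0.sig = 1  [S₁.tag + 6]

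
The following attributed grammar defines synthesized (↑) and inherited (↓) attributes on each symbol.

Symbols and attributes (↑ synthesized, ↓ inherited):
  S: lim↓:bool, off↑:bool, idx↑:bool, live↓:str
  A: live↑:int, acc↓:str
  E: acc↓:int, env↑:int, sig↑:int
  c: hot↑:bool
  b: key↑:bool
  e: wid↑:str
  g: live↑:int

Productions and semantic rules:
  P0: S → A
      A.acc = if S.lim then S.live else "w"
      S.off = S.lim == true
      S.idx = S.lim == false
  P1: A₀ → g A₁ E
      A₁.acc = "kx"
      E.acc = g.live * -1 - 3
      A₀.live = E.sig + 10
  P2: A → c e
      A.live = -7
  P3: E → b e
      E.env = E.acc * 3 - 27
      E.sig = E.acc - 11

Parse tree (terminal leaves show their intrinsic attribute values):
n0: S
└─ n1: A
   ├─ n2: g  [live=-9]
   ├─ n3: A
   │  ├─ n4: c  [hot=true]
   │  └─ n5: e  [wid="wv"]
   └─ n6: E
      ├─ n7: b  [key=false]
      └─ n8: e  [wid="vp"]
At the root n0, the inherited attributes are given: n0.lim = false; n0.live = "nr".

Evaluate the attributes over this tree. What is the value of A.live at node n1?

5

1. n0.lim = false  [given at root]
2. n0.live = "nr"  [given at root]
3. n1.acc = "w"  [if S.lim then S.live else "w"]
4. n2.live = -9  [terminal]
5. n3.acc = "kx"  ["kx"]
6. n4.hot = true  [terminal]
7. n5.wid = "wv"  [terminal]
8. n3.live = -7  [-7]
9. n6.acc = 6  [g.live * -1 - 3]
10. n7.key = false  [terminal]
11. n8.wid = "vp"  [terminal]
12. n6.env = -9  [E.acc * 3 - 27]
13. n6.sig = -5  [E.acc - 11]
14. n1.live = 5  [E.sig + 10]
15. n0.off = false  [S.lim == true]
16. n0.idx = true  [S.lim == false]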